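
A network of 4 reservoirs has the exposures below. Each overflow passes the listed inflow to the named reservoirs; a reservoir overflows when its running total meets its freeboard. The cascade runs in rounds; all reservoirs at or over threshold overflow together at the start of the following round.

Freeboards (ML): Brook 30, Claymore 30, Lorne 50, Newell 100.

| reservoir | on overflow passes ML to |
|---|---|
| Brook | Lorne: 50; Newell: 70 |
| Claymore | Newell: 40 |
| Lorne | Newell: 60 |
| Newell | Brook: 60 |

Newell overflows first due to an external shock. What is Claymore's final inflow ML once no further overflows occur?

Round 1 — Newell overflows (initial).
  Brook: +60 → 60 ≥ 30
Round 2 — Brook overflows.
  Lorne: +50 → 50 ≥ 50
Round 3 — Lorne overflows.
No further overflows.

0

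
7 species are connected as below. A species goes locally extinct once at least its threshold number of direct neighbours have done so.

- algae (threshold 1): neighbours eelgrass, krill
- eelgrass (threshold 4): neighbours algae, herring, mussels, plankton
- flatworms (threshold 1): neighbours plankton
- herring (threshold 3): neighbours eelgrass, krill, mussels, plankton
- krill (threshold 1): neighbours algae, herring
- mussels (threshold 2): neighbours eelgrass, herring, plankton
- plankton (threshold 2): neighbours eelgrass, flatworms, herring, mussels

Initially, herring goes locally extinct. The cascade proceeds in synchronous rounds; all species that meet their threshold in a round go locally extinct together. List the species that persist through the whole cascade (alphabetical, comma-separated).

eelgrass, flatworms, mussels, plankton

Round 1 — herring goes locally extinct (initial).
Round 2 — checking thresholds:
  eelgrass: 1 of 4 neighbours < 4, holds.
  krill: 1 of 2 neighbours ≥ 1, goes locally extinct.
  mussels: 1 of 3 neighbours < 2, holds.
  plankton: 1 of 4 neighbours < 2, holds.
Round 3 — checking thresholds:
  algae: 1 of 2 neighbours ≥ 1, goes locally extinct.
  eelgrass: 1 of 4 neighbours < 4, holds.
  mussels: 1 of 3 neighbours < 2, holds.
  plankton: 1 of 4 neighbours < 2, holds.
Round 4 — no new extinctions; cascade stops.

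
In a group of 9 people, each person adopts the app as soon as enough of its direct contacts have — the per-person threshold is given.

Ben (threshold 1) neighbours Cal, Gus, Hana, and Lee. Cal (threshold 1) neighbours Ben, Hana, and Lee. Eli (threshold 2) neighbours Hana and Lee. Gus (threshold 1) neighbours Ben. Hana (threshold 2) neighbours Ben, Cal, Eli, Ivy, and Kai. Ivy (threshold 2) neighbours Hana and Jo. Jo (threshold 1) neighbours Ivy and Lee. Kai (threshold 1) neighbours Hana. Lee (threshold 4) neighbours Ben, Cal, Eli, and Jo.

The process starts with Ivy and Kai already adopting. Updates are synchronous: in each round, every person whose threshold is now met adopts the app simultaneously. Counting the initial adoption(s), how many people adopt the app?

Round 1 — Ivy, Kai adopt the app (initial).
Round 2 — checking thresholds:
  Hana: 2 of 5 neighbours ≥ 2, adopts the app.
  Jo: 1 of 2 neighbours ≥ 1, adopts the app.
Round 3 — checking thresholds:
  Ben: 1 of 4 neighbours ≥ 1, adopts the app.
  Cal: 1 of 3 neighbours ≥ 1, adopts the app.
  Eli: 1 of 2 neighbours < 2, holds.
  Lee: 1 of 4 neighbours < 4, holds.
Round 4 — checking thresholds:
  Eli: 1 of 2 neighbours < 2, holds.
  Gus: 1 of 1 neighbours ≥ 1, adopts the app.
  Lee: 3 of 4 neighbours < 4, holds.
Round 5 — no new adoptions; cascade stops.

7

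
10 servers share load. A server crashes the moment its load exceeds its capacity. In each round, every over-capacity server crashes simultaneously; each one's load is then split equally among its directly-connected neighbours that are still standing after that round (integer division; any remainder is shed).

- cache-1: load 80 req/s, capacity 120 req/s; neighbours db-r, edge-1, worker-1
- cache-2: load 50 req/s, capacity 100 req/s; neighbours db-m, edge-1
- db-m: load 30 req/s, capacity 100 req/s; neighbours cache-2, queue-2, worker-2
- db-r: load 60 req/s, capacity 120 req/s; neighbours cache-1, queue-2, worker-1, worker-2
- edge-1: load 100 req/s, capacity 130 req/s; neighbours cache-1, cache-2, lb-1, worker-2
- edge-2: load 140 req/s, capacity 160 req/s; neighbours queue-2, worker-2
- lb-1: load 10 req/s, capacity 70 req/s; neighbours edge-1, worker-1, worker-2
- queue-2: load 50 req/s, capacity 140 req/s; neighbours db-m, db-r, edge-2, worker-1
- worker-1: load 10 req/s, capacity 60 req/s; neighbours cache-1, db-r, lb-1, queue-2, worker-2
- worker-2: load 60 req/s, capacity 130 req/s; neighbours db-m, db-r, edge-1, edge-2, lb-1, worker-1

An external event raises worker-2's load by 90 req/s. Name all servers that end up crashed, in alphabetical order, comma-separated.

Round 1 — worker-2 at 150 > 130. worker-2 crashes.
  worker-2 sheds 150 req/s to db-m, db-r, edge-1, edge-2, lb-1, worker-1: 25 each.
    db-m: 30+25 = 55 ≤ 100
    db-r: 60+25 = 85 ≤ 120
    edge-1: 100+25 = 125 ≤ 130
    edge-2: 140+25 = 165 > 160
    lb-1: 10+25 = 35 ≤ 70
    worker-1: 10+25 = 35 ≤ 60
Round 2 — edge-2 crashes.
  edge-2 sheds 165 req/s to queue-2: 165 each.
    queue-2: 50+165 = 215 > 140
Round 3 — queue-2 crashes.
  queue-2 sheds 215 req/s to db-m, db-r, worker-1: 71 each (2 lost).
    db-m: 55+71 = 126 > 100
    db-r: 85+71 = 156 > 120
    worker-1: 35+71 = 106 > 60
Round 4 — db-m, db-r, worker-1 crash.
  db-m sheds 126 req/s to cache-2: 126 each.
    cache-2: 50+126 = 176 > 100
  db-r sheds 156 req/s to cache-1: 156 each.
    cache-1: 80+156 = 236 > 120
  worker-1 sheds 106 req/s to cache-1, lb-1: 53 each.
    cache-1: 236+53 = 289 > 120
    lb-1: 35+53 = 88 > 70
Round 5 — cache-1, cache-2, lb-1 crash.
  cache-1 sheds 289 req/s to edge-1: 289 each.
    edge-1: 125+289 = 414 > 130
  cache-2 sheds 176 req/s to edge-1: 176 each.
    edge-1: 414+176 = 590 > 130
  lb-1 sheds 88 req/s to edge-1: 88 each.
    edge-1: 590+88 = 678 > 130
Round 6 — edge-1 crashes.
  edge-1 sheds 678 req/s: no online neighbours, lost.
No further crashes.

cache-1, cache-2, db-m, db-r, edge-1, edge-2, lb-1, queue-2, worker-1, worker-2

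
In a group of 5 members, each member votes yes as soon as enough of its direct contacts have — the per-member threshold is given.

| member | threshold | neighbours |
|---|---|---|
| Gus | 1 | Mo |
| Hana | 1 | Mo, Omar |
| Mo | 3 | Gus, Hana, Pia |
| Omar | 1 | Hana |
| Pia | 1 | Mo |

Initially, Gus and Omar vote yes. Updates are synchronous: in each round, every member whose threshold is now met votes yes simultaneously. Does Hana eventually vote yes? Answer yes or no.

yes

Round 1 — Gus, Omar vote yes (initial).
Round 2 — checking thresholds:
  Hana: 1 of 2 neighbours ≥ 1, votes yes.
  Mo: 1 of 3 neighbours < 3, below threshold.
Round 3 — no new yes votes; cascade stops.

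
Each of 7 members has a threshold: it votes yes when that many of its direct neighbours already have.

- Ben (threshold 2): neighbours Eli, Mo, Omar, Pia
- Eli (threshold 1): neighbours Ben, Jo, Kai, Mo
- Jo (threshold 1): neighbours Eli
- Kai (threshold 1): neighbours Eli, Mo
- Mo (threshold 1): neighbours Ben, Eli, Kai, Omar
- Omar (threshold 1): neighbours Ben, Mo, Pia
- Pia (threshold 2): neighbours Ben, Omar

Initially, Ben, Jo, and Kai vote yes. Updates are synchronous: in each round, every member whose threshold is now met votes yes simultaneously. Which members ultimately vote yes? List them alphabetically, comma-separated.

Round 1 — Ben, Jo, Kai vote yes (initial).
Round 2 — checking thresholds:
  Eli: 3 of 4 neighbours ≥ 1, votes yes.
  Mo: 2 of 4 neighbours ≥ 1, votes yes.
  Omar: 1 of 3 neighbours ≥ 1, votes yes.
  Pia: 1 of 2 neighbours < 2, holds.
Round 3 — checking thresholds:
  Pia: 2 of 2 neighbours ≥ 2, votes yes.
Round 4 — no new yes votes; cascade stops.

Ben, Eli, Jo, Kai, Mo, Omar, Pia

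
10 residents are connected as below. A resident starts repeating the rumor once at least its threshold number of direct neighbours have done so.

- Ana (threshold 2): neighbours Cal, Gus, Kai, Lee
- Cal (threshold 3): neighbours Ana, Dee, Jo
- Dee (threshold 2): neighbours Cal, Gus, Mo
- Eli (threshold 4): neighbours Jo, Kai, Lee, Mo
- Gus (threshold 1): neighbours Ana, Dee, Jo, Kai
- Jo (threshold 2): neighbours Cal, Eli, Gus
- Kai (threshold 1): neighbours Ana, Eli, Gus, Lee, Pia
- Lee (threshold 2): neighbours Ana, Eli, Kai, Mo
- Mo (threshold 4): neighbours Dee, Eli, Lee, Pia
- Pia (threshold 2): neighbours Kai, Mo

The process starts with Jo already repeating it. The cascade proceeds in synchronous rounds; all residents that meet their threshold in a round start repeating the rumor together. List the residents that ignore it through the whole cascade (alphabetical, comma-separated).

Cal, Dee, Eli, Mo, Pia

Round 1 — Jo starts repeating the rumor (initial).
Round 2 — checking thresholds:
  Cal: 1 of 3 neighbours < 3, holds.
  Eli: 1 of 4 neighbours < 4, holds.
  Gus: 1 of 4 neighbours ≥ 1, starts repeating the rumor.
Round 3 — checking thresholds:
  Ana: 1 of 4 neighbours < 2, holds.
  Cal: 1 of 3 neighbours < 3, holds.
  Dee: 1 of 3 neighbours < 2, holds.
  Eli: 1 of 4 neighbours < 4, holds.
  Kai: 1 of 5 neighbours ≥ 1, starts repeating the rumor.
Round 4 — checking thresholds:
  Ana: 2 of 4 neighbours ≥ 2, starts repeating the rumor.
  Cal: 1 of 3 neighbours < 3, holds.
  Dee: 1 of 3 neighbours < 2, holds.
  Eli: 2 of 4 neighbours < 4, holds.
  Lee: 1 of 4 neighbours < 2, holds.
  Pia: 1 of 2 neighbours < 2, holds.
Round 5 — checking thresholds:
  Cal: 2 of 3 neighbours < 3, holds.
  Dee: 1 of 3 neighbours < 2, holds.
  Eli: 2 of 4 neighbours < 4, holds.
  Lee: 2 of 4 neighbours ≥ 2, starts repeating the rumor.
  Pia: 1 of 2 neighbours < 2, holds.
Round 6 — no new spreads; cascade stops.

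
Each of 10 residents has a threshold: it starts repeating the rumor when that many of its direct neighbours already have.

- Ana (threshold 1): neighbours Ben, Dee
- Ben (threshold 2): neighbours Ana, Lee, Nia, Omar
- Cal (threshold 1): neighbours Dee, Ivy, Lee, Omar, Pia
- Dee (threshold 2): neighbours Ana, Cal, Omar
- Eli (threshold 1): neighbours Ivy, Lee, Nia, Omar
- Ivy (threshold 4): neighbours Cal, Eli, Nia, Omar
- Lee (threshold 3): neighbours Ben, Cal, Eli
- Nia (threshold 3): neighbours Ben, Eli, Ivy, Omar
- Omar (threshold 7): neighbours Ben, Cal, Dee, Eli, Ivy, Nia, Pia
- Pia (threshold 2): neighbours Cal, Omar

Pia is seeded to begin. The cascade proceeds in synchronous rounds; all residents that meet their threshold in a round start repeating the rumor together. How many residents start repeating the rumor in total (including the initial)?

2

Round 1 — Pia starts repeating the rumor (initial).
Round 2 — checking thresholds:
  Cal: 1 of 5 neighbours ≥ 1, starts repeating the rumor.
  Omar: 1 of 7 neighbours < 7, holds.
Round 3 — no new spreads; cascade stops.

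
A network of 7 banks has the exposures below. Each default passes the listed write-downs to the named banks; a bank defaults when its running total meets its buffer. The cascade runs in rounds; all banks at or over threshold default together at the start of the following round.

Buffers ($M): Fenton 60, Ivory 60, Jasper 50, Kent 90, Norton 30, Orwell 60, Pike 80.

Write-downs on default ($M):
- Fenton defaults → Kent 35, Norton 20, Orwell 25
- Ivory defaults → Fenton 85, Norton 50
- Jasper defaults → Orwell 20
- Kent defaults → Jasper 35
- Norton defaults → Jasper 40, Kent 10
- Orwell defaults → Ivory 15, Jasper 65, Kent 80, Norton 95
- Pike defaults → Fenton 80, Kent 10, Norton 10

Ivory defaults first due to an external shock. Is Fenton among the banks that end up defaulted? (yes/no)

yes

Round 1 — Ivory defaults (initial).
  Fenton: +85 → 85 ≥ 60
  Norton: +50 → 50 ≥ 30
Round 2 — Fenton, Norton default.
  Jasper: +40 → 40 < 50
  Kent: +35+10 → 45 < 90
  Orwell: +25 → 25 < 60
No further defaults.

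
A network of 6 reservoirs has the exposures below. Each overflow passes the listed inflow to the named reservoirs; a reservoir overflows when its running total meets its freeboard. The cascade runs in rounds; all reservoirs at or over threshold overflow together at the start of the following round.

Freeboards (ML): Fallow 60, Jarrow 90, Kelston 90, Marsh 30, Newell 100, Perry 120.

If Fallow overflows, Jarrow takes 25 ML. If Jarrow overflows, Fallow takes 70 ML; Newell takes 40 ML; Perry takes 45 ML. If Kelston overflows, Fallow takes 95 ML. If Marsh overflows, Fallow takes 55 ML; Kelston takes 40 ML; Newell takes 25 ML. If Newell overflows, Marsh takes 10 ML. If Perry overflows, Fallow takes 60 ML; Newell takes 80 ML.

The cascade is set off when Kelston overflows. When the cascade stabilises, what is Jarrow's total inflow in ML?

25

Round 1 — Kelston overflows (initial).
  Fallow: +95 → 95 ≥ 60
Round 2 — Fallow overflows.
  Jarrow: +25 → 25 < 90
No further overflows.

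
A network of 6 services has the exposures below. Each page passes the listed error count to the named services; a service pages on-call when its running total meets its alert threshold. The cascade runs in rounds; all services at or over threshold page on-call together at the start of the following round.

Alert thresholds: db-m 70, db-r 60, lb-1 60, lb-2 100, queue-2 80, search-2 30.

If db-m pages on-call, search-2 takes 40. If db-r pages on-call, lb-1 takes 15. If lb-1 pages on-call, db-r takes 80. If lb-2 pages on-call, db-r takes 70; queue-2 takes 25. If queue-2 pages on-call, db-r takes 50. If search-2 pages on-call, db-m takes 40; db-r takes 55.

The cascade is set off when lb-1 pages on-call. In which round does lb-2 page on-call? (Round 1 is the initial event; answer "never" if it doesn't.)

never

Round 1 — lb-1 pages on-call (initial).
  db-r: +80 → 80 ≥ 60
Round 2 — db-r pages on-call.
No further pages.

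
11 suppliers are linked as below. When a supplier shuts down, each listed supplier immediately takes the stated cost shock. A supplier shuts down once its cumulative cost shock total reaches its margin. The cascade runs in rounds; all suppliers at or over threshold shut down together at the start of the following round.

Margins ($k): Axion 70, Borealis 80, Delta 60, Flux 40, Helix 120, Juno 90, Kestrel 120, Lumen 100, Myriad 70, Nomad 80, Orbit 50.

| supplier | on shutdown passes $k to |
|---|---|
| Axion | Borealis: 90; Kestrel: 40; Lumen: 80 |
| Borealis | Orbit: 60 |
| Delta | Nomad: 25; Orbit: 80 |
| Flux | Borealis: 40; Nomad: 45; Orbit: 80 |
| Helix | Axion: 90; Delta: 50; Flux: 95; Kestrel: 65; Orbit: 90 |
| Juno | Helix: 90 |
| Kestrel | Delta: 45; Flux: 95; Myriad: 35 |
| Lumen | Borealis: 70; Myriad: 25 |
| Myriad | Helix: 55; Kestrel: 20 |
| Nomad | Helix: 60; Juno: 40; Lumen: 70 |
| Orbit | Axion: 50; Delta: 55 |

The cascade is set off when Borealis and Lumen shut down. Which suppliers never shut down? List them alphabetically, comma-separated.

Round 1 — Borealis, Lumen shut down (initial).
  Myriad: +25 → 25 < 70
  Orbit: +60 → 60 ≥ 50
Round 2 — Orbit shuts down.
  Axion: +50 → 50 < 70
  Delta: +55 → 55 < 60
No further shutdowns.

Axion, Delta, Flux, Helix, Juno, Kestrel, Myriad, Nomad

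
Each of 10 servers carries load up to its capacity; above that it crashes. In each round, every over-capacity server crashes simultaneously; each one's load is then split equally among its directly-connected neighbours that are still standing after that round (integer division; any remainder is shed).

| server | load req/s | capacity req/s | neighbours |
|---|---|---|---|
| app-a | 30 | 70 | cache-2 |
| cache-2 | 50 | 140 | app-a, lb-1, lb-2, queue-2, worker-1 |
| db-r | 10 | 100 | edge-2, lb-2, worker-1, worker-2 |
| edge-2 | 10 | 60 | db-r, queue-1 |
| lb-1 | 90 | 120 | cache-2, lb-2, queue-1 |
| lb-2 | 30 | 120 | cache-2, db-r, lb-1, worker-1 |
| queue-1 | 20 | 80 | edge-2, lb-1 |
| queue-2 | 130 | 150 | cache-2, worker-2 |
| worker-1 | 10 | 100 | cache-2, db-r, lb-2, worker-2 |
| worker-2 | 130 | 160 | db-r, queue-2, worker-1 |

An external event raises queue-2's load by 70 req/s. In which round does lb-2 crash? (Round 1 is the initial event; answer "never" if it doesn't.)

Round 1 — queue-2 at 200 > 150. queue-2 crashes.
  queue-2 sheds 200 req/s to cache-2, worker-2: 100 each.
    cache-2: 50+100 = 150 > 140
    worker-2: 130+100 = 230 > 160
Round 2 — cache-2, worker-2 crash.
  cache-2 sheds 150 req/s to app-a, lb-1, lb-2, worker-1: 37 each (2 lost).
    app-a: 30+37 = 67 ≤ 70
    lb-1: 90+37 = 127 > 120
    lb-2: 30+37 = 67 ≤ 120
    worker-1: 10+37 = 47 ≤ 100
  worker-2 sheds 230 req/s to db-r, worker-1: 115 each.
    db-r: 10+115 = 125 > 100
    worker-1: 47+115 = 162 > 100
Round 3 — db-r, lb-1, worker-1 crash.
  db-r sheds 125 req/s to edge-2, lb-2: 62 each (1 lost).
    edge-2: 10+62 = 72 > 60
    lb-2: 67+62 = 129 > 120
  lb-1 sheds 127 req/s to lb-2, queue-1: 63 each (1 lost).
    lb-2: 129+63 = 192 > 120
    queue-1: 20+63 = 83 > 80
  worker-1 sheds 162 req/s to lb-2: 162 each.
    lb-2: 192+162 = 354 > 120
Round 4 — edge-2, lb-2, queue-1 crash.
  edge-2 sheds 72 req/s: no online neighbours, lost.
  lb-2 sheds 354 req/s: no online neighbours, lost.
  queue-1 sheds 83 req/s: no online neighbours, lost.
No further crashes.

4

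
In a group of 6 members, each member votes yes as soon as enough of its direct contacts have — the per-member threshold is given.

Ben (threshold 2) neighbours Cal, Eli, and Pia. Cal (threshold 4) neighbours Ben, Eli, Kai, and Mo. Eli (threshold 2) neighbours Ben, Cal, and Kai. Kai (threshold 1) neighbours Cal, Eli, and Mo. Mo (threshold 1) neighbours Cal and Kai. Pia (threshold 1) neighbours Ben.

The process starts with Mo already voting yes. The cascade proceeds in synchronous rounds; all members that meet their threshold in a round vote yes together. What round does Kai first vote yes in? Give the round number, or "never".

Round 1 — Mo votes yes (initial).
Round 2 — checking thresholds:
  Cal: 1 of 4 neighbours < 4, holds.
  Kai: 1 of 3 neighbours ≥ 1, votes yes.
Round 3 — no new yes votes; cascade stops.

2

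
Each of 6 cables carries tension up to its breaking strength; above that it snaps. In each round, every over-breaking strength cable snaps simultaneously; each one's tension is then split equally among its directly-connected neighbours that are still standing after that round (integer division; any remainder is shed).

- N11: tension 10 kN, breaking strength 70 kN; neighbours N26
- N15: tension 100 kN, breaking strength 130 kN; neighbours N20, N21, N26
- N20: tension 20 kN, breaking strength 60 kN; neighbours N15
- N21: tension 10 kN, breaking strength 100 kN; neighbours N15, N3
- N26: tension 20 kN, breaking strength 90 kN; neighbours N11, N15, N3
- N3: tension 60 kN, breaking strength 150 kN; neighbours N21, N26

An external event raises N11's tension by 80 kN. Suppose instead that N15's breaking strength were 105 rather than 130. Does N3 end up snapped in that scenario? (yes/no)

With N15's breaking strength at 105:
Round 1 — N11 at 90 > 70. N11 snaps.
  N11 sheds 90 kN to N26: 90 each.
    N26: 20+90 = 110 > 90
Round 2 — N26 snaps.
  N26 sheds 110 kN to N15, N3: 55 each.
    N15: 100+55 = 155 > 105
    N3: 60+55 = 115 ≤ 150
Round 3 — N15 snaps.
  N15 sheds 155 kN to N20, N21: 77 each (1 lost).
    N20: 20+77 = 97 > 60
    N21: 10+77 = 87 ≤ 100
Round 4 — N20 snaps.
  N20 sheds 97 kN: no online neighbours, lost.
No further breaks.

no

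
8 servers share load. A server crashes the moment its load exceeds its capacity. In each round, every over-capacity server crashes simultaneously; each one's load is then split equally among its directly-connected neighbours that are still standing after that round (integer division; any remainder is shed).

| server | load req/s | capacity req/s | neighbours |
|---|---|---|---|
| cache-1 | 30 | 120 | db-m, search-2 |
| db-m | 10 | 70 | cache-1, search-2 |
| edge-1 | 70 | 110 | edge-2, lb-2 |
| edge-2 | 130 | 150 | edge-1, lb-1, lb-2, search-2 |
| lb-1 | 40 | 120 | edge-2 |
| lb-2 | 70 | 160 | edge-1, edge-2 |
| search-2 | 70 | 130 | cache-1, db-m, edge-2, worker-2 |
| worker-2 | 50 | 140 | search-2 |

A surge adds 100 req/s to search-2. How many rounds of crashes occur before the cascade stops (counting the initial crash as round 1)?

4

Round 1 — search-2 at 170 > 130. search-2 crashes.
  search-2 sheds 170 req/s to cache-1, db-m, edge-2, worker-2: 42 each (2 lost).
    cache-1: 30+42 = 72 ≤ 120
    db-m: 10+42 = 52 ≤ 70
    edge-2: 130+42 = 172 > 150
    worker-2: 50+42 = 92 ≤ 140
Round 2 — edge-2 crashes.
  edge-2 sheds 172 req/s to edge-1, lb-1, lb-2: 57 each (1 lost).
    edge-1: 70+57 = 127 > 110
    lb-1: 40+57 = 97 ≤ 120
    lb-2: 70+57 = 127 ≤ 160
Round 3 — edge-1 crashes.
  edge-1 sheds 127 req/s to lb-2: 127 each.
    lb-2: 127+127 = 254 > 160
Round 4 — lb-2 crashes.
  lb-2 sheds 254 req/s: no online neighbours, lost.
No further crashes.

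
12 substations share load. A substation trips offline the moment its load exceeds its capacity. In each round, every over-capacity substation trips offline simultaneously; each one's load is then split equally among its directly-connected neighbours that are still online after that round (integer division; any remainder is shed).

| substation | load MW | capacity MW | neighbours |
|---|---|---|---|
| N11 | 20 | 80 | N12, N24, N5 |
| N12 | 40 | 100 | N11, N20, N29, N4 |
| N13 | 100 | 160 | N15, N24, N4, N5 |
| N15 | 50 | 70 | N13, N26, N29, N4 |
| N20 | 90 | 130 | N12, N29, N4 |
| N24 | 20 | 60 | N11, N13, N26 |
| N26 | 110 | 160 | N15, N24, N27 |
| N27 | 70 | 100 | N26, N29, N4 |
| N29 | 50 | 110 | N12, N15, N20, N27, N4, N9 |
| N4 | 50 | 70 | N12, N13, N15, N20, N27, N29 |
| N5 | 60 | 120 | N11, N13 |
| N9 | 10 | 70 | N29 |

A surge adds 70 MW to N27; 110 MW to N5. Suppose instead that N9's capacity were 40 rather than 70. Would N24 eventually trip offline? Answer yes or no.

With N9's capacity at 40:
Round 1 — N27 at 140 > 100; N5 at 170 > 120. N27, N5 trip offline.
  N27 sheds 140 MW to N26, N29, N4: 46 each (2 lost).
    N26: 110+46 = 156 ≤ 160
    N29: 50+46 = 96 ≤ 110
    N4: 50+46 = 96 > 70
  N5 sheds 170 MW to N11, N13: 85 each.
    N11: 20+85 = 105 > 80
    N13: 100+85 = 185 > 160
Round 2 — N11, N13, N4 trip offline.
  N11 sheds 105 MW to N12, N24: 52 each (1 lost).
    N12: 40+52 = 92 ≤ 100
    N24: 20+52 = 72 > 60
  N13 sheds 185 MW to N15, N24: 92 each (1 lost).
    N15: 50+92 = 142 > 70
    N24: 72+92 = 164 > 60
  N4 sheds 96 MW to N12, N15, N20, N29: 24 each.
    N12: 92+24 = 116 > 100
    N15: 142+24 = 166 > 70
    N20: 90+24 = 114 ≤ 130
    N29: 96+24 = 120 > 110
Round 3 — N12, N15, N24, N29 trip offline.
  N12 sheds 116 MW to N20: 116 each.
    N20: 114+116 = 230 > 130
  N15 sheds 166 MW to N26: 166 each.
    N26: 156+166 = 322 > 160
  N24 sheds 164 MW to N26: 164 each.
    N26: 322+164 = 486 > 160
  N29 sheds 120 MW to N20, N9: 60 each.
    N20: 230+60 = 290 > 130
    N9: 10+60 = 70 > 40
Round 4 — N20, N26, N9 trip offline.
  N20 sheds 290 MW: no online neighbours, lost.
  N26 sheds 486 MW: no online neighbours, lost.
  N9 sheds 70 MW: no online neighbours, lost.
No further trips.

yes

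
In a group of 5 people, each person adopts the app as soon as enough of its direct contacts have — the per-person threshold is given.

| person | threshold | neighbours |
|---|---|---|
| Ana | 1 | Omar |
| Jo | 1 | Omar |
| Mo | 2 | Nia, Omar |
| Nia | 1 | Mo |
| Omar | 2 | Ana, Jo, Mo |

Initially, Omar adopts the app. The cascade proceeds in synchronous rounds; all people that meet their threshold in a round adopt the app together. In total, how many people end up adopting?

Round 1 — Omar adopts the app (initial).
Round 2 — checking thresholds:
  Ana: 1 of 1 neighbours ≥ 1, adopts the app.
  Jo: 1 of 1 neighbours ≥ 1, adopts the app.
  Mo: 1 of 2 neighbours < 2, not yet.
Round 3 — no new adoptions; cascade stops.

3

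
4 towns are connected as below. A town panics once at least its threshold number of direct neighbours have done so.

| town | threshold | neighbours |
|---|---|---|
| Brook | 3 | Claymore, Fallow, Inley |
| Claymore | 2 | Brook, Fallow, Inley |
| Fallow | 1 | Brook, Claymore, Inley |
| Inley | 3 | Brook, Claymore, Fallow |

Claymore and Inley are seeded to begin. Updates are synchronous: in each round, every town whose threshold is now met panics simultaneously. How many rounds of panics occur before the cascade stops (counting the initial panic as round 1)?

Round 1 — Claymore, Inley panic (initial).
Round 2 — checking thresholds:
  Brook: 2 of 3 neighbours < 3, holds.
  Fallow: 2 of 3 neighbours ≥ 1, panics.
Round 3 — checking thresholds:
  Brook: 3 of 3 neighbours ≥ 3, panics.
Round 4 — no new panics; cascade stops.

3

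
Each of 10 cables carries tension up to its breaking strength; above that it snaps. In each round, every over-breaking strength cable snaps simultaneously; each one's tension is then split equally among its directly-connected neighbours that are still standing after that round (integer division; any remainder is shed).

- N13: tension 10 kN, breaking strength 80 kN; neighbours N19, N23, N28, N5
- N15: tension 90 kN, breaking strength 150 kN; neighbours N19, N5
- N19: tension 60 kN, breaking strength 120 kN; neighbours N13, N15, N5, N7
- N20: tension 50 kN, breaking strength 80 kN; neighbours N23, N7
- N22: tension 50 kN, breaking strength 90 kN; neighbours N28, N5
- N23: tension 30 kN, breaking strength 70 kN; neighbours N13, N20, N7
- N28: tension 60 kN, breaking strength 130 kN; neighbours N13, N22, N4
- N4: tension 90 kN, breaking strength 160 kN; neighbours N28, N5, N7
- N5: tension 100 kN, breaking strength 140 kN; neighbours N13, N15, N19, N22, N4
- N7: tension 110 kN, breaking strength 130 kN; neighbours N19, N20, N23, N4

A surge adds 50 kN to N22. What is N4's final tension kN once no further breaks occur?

Round 1 — N22 at 100 > 90. N22 snaps.
  N22 sheds 100 kN to N28, N5: 50 each.
    N28: 60+50 = 110 ≤ 130
    N5: 100+50 = 150 > 140
Round 2 — N5 snaps.
  N5 sheds 150 kN to N13, N15, N19, N4: 37 each (2 lost).
    N13: 10+37 = 47 ≤ 80
    N15: 90+37 = 127 ≤ 150
    N19: 60+37 = 97 ≤ 120
    N4: 90+37 = 127 ≤ 160
No further breaks.

127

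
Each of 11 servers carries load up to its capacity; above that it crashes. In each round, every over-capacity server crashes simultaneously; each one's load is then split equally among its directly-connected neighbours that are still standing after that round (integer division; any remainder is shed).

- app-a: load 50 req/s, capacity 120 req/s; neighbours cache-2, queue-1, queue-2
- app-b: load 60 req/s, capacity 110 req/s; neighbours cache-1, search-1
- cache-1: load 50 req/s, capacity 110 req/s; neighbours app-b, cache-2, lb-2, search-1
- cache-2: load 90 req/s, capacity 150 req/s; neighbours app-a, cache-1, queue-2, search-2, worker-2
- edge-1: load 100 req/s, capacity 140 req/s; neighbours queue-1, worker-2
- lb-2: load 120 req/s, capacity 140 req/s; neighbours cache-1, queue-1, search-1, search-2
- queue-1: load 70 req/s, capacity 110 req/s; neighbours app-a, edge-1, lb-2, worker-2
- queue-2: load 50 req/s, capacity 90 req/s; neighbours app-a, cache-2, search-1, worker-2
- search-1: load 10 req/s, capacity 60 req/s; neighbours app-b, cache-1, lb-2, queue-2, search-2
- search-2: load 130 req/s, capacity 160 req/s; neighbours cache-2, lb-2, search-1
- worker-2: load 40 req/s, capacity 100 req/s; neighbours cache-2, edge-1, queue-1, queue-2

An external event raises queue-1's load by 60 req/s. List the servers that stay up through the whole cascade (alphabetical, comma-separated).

none

Round 1 — queue-1 at 130 > 110. queue-1 crashes.
  queue-1 sheds 130 req/s to app-a, edge-1, lb-2, worker-2: 32 each (2 lost).
    app-a: 50+32 = 82 ≤ 120
    edge-1: 100+32 = 132 ≤ 140
    lb-2: 120+32 = 152 > 140
    worker-2: 40+32 = 72 ≤ 100
Round 2 — lb-2 crashes.
  lb-2 sheds 152 req/s to cache-1, search-1, search-2: 50 each (2 lost).
    cache-1: 50+50 = 100 ≤ 110
    search-1: 10+50 = 60 ≤ 60
    search-2: 130+50 = 180 > 160
Round 3 — search-2 crashes.
  search-2 sheds 180 req/s to cache-2, search-1: 90 each.
    cache-2: 90+90 = 180 > 150
    search-1: 60+90 = 150 > 60
Round 4 — cache-2, search-1 crash.
  cache-2 sheds 180 req/s to app-a, cache-1, queue-2, worker-2: 45 each.
    app-a: 82+45 = 127 > 120
    cache-1: 100+45 = 145 > 110
    queue-2: 50+45 = 95 > 90
    worker-2: 72+45 = 117 > 100
  search-1 sheds 150 req/s to app-b, cache-1, queue-2: 50 each.
    app-b: 60+50 = 110 ≤ 110
    cache-1: 145+50 = 195 > 110
    queue-2: 95+50 = 145 > 90
Round 5 — app-a, cache-1, queue-2, worker-2 crash.
  app-a sheds 127 req/s: no online neighbours, lost.
  cache-1 sheds 195 req/s to app-b: 195 each.
    app-b: 110+195 = 305 > 110
  queue-2 sheds 145 req/s: no online neighbours, lost.
  worker-2 sheds 117 req/s to edge-1: 117 each.
    edge-1: 132+117 = 249 > 140
Round 6 — app-b, edge-1 crash.
  app-b sheds 305 req/s: no online neighbours, lost.
  edge-1 sheds 249 req/s: no online neighbours, lost.
No further crashes.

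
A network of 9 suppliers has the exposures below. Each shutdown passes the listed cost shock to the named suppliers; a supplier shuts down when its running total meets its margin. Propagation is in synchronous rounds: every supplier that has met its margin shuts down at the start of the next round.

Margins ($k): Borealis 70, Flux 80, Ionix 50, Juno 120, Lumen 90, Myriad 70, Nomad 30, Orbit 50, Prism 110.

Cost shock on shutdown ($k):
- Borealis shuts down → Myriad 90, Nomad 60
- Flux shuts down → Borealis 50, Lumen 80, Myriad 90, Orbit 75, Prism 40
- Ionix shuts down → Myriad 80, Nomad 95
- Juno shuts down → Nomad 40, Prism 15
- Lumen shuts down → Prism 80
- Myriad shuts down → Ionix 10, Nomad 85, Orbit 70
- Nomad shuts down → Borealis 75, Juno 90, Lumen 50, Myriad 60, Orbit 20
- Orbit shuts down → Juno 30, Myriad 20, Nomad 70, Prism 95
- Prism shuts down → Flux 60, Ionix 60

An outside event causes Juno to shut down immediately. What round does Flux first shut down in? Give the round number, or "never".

Round 1 — Juno shuts down (initial).
  Nomad: +40 → 40 ≥ 30
  Prism: +15 → 15 < 110
Round 2 — Nomad shuts down.
  Borealis: +75 → 75 ≥ 70
  Lumen: +50 → 50 < 90
  Myriad: +60 → 60 < 70
  Orbit: +20 → 20 < 50
Round 3 — Borealis shuts down.
  Myriad: +90 → 150 ≥ 70
Round 4 — Myriad shuts down.
  Ionix: +10 → 10 < 50
  Orbit: +70 → 90 ≥ 50
Round 5 — Orbit shuts down.
  Prism: +95 → 110 ≥ 110
Round 6 — Prism shuts down.
  Flux: +60 → 60 < 80
  Ionix: +60 → 70 ≥ 50
Round 7 — Ionix shuts down.
No further shutdowns.

never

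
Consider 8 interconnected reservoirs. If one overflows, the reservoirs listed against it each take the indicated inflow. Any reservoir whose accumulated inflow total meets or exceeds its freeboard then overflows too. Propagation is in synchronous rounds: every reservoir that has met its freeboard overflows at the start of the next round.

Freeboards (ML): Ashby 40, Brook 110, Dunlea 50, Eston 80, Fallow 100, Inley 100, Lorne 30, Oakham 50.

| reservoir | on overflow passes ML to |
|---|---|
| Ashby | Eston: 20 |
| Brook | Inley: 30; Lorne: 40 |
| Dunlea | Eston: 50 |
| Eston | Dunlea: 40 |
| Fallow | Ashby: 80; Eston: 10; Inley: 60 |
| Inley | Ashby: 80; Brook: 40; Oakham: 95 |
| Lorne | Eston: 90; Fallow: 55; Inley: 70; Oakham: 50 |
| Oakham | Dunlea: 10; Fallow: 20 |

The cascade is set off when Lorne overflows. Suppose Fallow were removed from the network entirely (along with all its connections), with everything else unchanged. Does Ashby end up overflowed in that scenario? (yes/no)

With Fallow removed:
Round 1 — Lorne overflows (initial).
  Eston: +90 → 90 ≥ 80
  Inley: +70 → 70 < 100
  Oakham: +50 → 50 ≥ 50
Round 2 — Eston, Oakham overflow.
  Dunlea: +40+10 → 50 ≥ 50
Round 3 — Dunlea overflows.
No further overflows.

no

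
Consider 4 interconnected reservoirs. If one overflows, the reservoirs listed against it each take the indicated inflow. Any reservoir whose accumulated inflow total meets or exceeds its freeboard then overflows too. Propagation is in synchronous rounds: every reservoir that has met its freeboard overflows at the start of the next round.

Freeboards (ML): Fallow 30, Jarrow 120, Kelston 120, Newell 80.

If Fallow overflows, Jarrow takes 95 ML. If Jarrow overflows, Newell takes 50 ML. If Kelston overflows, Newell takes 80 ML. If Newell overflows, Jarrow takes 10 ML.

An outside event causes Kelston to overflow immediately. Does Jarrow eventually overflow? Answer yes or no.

Round 1 — Kelston overflows (initial).
  Newell: +80 → 80 ≥ 80
Round 2 — Newell overflows.
  Jarrow: +10 → 10 < 120
No further overflows.

no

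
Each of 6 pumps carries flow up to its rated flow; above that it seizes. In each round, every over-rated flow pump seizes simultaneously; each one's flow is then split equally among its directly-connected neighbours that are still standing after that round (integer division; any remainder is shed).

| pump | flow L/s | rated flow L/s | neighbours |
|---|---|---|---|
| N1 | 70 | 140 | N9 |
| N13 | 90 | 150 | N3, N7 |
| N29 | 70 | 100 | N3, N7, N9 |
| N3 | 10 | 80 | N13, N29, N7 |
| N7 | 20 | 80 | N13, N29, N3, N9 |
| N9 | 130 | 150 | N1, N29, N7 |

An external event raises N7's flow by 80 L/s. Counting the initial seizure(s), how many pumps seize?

6

Round 1 — N7 at 100 > 80. N7 seizes.
  N7 sheds 100 L/s to N13, N29, N3, N9: 25 each.
    N13: 90+25 = 115 ≤ 150
    N29: 70+25 = 95 ≤ 100
    N3: 10+25 = 35 ≤ 80
    N9: 130+25 = 155 > 150
Round 2 — N9 seizes.
  N9 sheds 155 L/s to N1, N29: 77 each (1 lost).
    N1: 70+77 = 147 > 140
    N29: 95+77 = 172 > 100
Round 3 — N1, N29 seize.
  N1 sheds 147 L/s: no online neighbours, lost.
  N29 sheds 172 L/s to N3: 172 each.
    N3: 35+172 = 207 > 80
Round 4 — N3 seizes.
  N3 sheds 207 L/s to N13: 207 each.
    N13: 115+207 = 322 > 150
Round 5 — N13 seizes.
  N13 sheds 322 L/s: no online neighbours, lost.
No further seizures.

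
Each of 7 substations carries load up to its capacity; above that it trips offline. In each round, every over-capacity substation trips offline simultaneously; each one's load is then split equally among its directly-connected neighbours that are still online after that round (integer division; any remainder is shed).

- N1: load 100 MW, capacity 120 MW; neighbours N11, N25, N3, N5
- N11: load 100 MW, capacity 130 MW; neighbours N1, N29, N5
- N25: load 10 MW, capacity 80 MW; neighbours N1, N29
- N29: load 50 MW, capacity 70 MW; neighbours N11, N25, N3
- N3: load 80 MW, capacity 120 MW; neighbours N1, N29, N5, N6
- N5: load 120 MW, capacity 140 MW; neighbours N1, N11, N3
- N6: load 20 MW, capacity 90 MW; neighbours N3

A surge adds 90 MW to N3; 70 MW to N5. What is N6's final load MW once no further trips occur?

Round 1 — N3 at 170 > 120; N5 at 190 > 140. N3, N5 trip offline.
  N3 sheds 170 MW to N1, N29, N6: 56 each (2 lost).
    N1: 100+56 = 156 > 120
    N29: 50+56 = 106 > 70
    N6: 20+56 = 76 ≤ 90
  N5 sheds 190 MW to N1, N11: 95 each.
    N1: 156+95 = 251 > 120
    N11: 100+95 = 195 > 130
Round 2 — N1, N11, N29 trip offline.
  N1 sheds 251 MW to N25: 251 each.
    N25: 10+251 = 261 > 80
  N11 sheds 195 MW: no online neighbours, lost.
  N29 sheds 106 MW to N25: 106 each.
    N25: 261+106 = 367 > 80
Round 3 — N25 trips offline.
  N25 sheds 367 MW: no online neighbours, lost.
No further trips.

76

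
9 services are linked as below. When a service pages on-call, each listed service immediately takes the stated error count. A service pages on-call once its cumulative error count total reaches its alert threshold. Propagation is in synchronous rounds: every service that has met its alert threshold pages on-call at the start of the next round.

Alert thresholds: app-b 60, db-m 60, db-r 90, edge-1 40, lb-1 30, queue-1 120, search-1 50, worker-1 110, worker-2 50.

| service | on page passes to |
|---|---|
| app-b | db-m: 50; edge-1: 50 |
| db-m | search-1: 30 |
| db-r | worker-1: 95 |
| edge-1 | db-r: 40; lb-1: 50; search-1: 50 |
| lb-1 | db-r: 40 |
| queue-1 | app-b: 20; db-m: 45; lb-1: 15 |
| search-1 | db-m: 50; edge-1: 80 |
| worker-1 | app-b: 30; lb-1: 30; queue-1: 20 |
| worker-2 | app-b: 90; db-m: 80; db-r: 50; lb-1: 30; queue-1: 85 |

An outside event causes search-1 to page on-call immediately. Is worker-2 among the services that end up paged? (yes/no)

Round 1 — search-1 pages on-call (initial).
  db-m: +50 → 50 < 60
  edge-1: +80 → 80 ≥ 40
Round 2 — edge-1 pages on-call.
  db-r: +40 → 40 < 90
  lb-1: +50 → 50 ≥ 30
Round 3 — lb-1 pages on-call.
  db-r: +40 → 80 < 90
No further pages.

no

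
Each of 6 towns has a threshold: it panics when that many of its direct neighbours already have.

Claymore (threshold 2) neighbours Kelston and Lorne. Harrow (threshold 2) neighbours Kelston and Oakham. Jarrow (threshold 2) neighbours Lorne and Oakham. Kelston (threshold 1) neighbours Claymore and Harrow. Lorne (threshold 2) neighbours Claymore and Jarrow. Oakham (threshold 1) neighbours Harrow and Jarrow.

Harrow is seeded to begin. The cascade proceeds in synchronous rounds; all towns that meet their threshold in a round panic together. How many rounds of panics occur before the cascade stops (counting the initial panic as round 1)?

Round 1 — Harrow panics (initial).
Round 2 — checking thresholds:
  Kelston: 1 of 2 neighbours ≥ 1, panics.
  Oakham: 1 of 2 neighbours ≥ 1, panics.
Round 3 — no new panics; cascade stops.

2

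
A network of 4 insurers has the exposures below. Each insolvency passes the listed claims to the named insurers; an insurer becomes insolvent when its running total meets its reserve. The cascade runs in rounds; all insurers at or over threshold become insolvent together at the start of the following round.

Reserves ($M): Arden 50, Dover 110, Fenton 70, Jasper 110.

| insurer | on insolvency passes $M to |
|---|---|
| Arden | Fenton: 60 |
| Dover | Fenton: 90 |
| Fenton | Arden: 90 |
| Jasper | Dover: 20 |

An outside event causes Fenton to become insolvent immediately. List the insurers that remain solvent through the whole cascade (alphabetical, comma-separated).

Round 1 — Fenton becomes insolvent (initial).
  Arden: +90 → 90 ≥ 50
Round 2 — Arden becomes insolvent.
No further insolvencies.

Dover, Jasper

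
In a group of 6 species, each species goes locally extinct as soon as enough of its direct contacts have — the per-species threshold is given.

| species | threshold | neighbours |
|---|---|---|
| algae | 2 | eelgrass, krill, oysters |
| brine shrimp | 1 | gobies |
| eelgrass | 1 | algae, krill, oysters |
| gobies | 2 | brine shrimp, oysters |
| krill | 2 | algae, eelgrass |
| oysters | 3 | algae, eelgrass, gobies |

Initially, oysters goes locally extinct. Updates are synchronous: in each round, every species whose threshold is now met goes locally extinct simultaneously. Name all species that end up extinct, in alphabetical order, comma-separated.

Round 1 — oysters goes locally extinct (initial).
Round 2 — checking thresholds:
  algae: 1 of 3 neighbours < 2, holds.
  eelgrass: 1 of 3 neighbours ≥ 1, goes locally extinct.
  gobies: 1 of 2 neighbours < 2, holds.
Round 3 — checking thresholds:
  algae: 2 of 3 neighbours ≥ 2, goes locally extinct.
  gobies: 1 of 2 neighbours < 2, holds.
  krill: 1 of 2 neighbours < 2, holds.
Round 4 — checking thresholds:
  gobies: 1 of 2 neighbours < 2, holds.
  krill: 2 of 2 neighbours ≥ 2, goes locally extinct.
Round 5 — no new extinctions; cascade stops.

algae, eelgrass, krill, oysters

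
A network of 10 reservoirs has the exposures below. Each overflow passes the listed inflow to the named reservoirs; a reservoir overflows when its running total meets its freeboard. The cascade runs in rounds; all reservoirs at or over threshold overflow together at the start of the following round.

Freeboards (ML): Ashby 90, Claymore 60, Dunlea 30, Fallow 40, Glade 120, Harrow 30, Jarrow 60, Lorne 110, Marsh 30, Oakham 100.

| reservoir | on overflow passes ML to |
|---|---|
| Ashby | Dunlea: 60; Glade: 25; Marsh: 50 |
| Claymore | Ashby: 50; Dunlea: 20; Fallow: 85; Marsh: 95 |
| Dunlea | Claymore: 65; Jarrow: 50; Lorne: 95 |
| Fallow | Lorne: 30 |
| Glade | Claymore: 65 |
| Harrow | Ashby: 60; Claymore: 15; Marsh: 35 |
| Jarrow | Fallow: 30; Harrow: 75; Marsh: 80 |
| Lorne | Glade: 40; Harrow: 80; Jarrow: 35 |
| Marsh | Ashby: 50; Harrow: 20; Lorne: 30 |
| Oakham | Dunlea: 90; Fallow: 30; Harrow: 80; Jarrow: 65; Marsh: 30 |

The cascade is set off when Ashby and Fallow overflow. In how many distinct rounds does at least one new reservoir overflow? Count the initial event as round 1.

4

Round 1 — Ashby, Fallow overflow (initial).
  Dunlea: +60 → 60 ≥ 30
  Glade: +25 → 25 < 120
  Lorne: +30 → 30 < 110
  Marsh: +50 → 50 ≥ 30
Round 2 — Dunlea, Marsh overflow.
  Claymore: +65 → 65 ≥ 60
  Harrow: +20 → 20 < 30
  Jarrow: +50 → 50 < 60
  Lorne: +95+30 → 155 ≥ 110
Round 3 — Claymore, Lorne overflow.
  Glade: +40 → 65 < 120
  Harrow: +80 → 100 ≥ 30
  Jarrow: +35 → 85 ≥ 60
Round 4 — Harrow, Jarrow overflow.
No further overflows.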